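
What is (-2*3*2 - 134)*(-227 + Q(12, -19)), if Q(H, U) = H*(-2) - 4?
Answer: 37230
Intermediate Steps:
Q(H, U) = -4 - 2*H (Q(H, U) = -2*H - 4 = -4 - 2*H)
(-2*3*2 - 134)*(-227 + Q(12, -19)) = (-2*3*2 - 134)*(-227 + (-4 - 2*12)) = (-6*2 - 134)*(-227 + (-4 - 24)) = (-12 - 134)*(-227 - 28) = -146*(-255) = 37230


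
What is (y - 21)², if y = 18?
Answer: 9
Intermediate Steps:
(y - 21)² = (18 - 21)² = (-3)² = 9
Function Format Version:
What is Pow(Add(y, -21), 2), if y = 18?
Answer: 9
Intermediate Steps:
Pow(Add(y, -21), 2) = Pow(Add(18, -21), 2) = Pow(-3, 2) = 9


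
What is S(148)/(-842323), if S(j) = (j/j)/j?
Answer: -1/124663804 ≈ -8.0216e-9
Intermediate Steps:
S(j) = 1/j
S(148)/(-842323) = 1/(148*(-842323)) = (1/148)*(-1/842323) = -1/124663804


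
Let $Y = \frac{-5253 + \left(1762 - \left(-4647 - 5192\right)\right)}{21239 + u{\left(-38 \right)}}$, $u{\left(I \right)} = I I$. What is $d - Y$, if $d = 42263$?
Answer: $\frac{319548427}{7561} \approx 42263.0$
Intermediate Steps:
$u{\left(I \right)} = I^{2}$
$Y = \frac{2116}{7561}$ ($Y = \frac{-5253 + \left(1762 - \left(-4647 - 5192\right)\right)}{21239 + \left(-38\right)^{2}} = \frac{-5253 + \left(1762 - \left(-4647 - 5192\right)\right)}{21239 + 1444} = \frac{-5253 + \left(1762 - -9839\right)}{22683} = \left(-5253 + \left(1762 + 9839\right)\right) \frac{1}{22683} = \left(-5253 + 11601\right) \frac{1}{22683} = 6348 \cdot \frac{1}{22683} = \frac{2116}{7561} \approx 0.27986$)
$d - Y = 42263 - \frac{2116}{7561} = \frac{319548427}{7561}$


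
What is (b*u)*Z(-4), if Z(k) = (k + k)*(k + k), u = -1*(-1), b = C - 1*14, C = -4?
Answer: -1152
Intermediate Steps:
b = -18 (b = -4 - 1*14 = -4 - 14 = -18)
u = 1
Z(k) = 4*k² (Z(k) = (2*k)*(2*k) = 4*k²)
(b*u)*Z(-4) = (-18*1)*(4*(-4)²) = -72*16 = -18*64 = -1152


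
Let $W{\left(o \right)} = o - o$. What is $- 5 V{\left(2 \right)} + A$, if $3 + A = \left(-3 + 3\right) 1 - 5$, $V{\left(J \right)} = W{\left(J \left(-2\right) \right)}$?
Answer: $-8$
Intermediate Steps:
$W{\left(o \right)} = 0$
$V{\left(J \right)} = 0$
$A = -8$ ($A = -3 - \left(5 - \left(-3 + 3\right) 1\right) = -3 + \left(0 \cdot 1 - 5\right) = -3 + \left(0 - 5\right) = -3 - 5 = -8$)
$- 5 V{\left(2 \right)} + A = \left(-5\right) 0 - 8 = 0 - 8 = -8$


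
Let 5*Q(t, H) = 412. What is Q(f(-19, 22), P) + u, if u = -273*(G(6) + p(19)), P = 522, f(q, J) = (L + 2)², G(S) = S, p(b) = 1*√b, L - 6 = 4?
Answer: -7778/5 - 273*√19 ≈ -2745.6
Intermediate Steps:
L = 10 (L = 6 + 4 = 10)
p(b) = √b
f(q, J) = 144 (f(q, J) = (10 + 2)² = 12² = 144)
u = -1638 - 273*√19 (u = -273*(6 + √19) = -1638 - 273*√19 ≈ -2828.0)
Q(t, H) = 412/5 (Q(t, H) = (⅕)*412 = 412/5)
Q(f(-19, 22), P) + u = 412/5 + (-1638 - 273*√19) = -7778/5 - 273*√19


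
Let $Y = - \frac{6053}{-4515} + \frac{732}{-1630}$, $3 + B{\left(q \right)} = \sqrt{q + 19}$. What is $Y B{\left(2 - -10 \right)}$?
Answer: $- \frac{656141}{245315} + \frac{656141 \sqrt{31}}{735945} \approx 2.2893$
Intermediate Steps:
$B{\left(q \right)} = -3 + \sqrt{19 + q}$ ($B{\left(q \right)} = -3 + \sqrt{q + 19} = -3 + \sqrt{19 + q}$)
$Y = \frac{656141}{735945}$ ($Y = \left(-6053\right) \left(- \frac{1}{4515}\right) + 732 \left(- \frac{1}{1630}\right) = \frac{6053}{4515} - \frac{366}{815} = \frac{656141}{735945} \approx 0.89156$)
$Y B{\left(2 - -10 \right)} = \frac{656141 \left(-3 + \sqrt{19 + \left(2 - -10\right)}\right)}{735945} = \frac{656141 \left(-3 + \sqrt{19 + \left(2 + 10\right)}\right)}{735945} = \frac{656141 \left(-3 + \sqrt{19 + 12}\right)}{735945} = \frac{656141 \left(-3 + \sqrt{31}\right)}{735945} = - \frac{656141}{245315} + \frac{656141 \sqrt{31}}{735945}$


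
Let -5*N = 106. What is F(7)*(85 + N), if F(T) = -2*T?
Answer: -4466/5 ≈ -893.20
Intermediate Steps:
N = -106/5 (N = -⅕*106 = -106/5 ≈ -21.200)
F(7)*(85 + N) = (-2*7)*(85 - 106/5) = -14*319/5 = -4466/5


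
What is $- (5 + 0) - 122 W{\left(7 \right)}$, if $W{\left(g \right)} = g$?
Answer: $-859$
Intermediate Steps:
$- (5 + 0) - 122 W{\left(7 \right)} = - (5 + 0) - 854 = \left(-1\right) 5 - 854 = -5 - 854 = -859$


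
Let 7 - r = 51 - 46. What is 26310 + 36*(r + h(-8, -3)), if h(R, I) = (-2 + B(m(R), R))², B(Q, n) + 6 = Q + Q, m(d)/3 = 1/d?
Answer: 116553/4 ≈ 29138.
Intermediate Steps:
m(d) = 3/d (m(d) = 3*(1/d) = 3/d)
B(Q, n) = -6 + 2*Q (B(Q, n) = -6 + (Q + Q) = -6 + 2*Q)
r = 2 (r = 7 - (51 - 46) = 7 - 1*5 = 7 - 5 = 2)
h(R, I) = (-8 + 6/R)² (h(R, I) = (-2 + (-6 + 2*(3/R)))² = (-2 + (-6 + 6/R))² = (-8 + 6/R)²)
26310 + 36*(r + h(-8, -3)) = 26310 + 36*(2 + (8 - 6/(-8))²) = 26310 + 36*(2 + (8 - 6*(-⅛))²) = 26310 + 36*(2 + (8 + ¾)²) = 26310 + 36*(2 + (35/4)²) = 26310 + 36*(2 + 1225/16) = 26310 + 36*(1257/16) = 26310 + 11313/4 = 116553/4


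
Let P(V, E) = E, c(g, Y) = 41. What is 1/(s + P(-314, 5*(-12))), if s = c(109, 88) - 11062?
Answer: -1/11081 ≈ -9.0245e-5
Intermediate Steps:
s = -11021 (s = 41 - 11062 = -11021)
1/(s + P(-314, 5*(-12))) = 1/(-11021 + 5*(-12)) = 1/(-11021 - 60) = 1/(-11081) = -1/11081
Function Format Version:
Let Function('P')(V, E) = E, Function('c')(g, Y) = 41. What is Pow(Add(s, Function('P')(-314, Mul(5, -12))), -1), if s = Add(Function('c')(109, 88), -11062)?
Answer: Rational(-1, 11081) ≈ -9.0245e-5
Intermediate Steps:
s = -11021 (s = Add(41, -11062) = -11021)
Pow(Add(s, Function('P')(-314, Mul(5, -12))), -1) = Pow(Add(-11021, Mul(5, -12)), -1) = Pow(Add(-11021, -60), -1) = Pow(-11081, -1) = Rational(-1, 11081)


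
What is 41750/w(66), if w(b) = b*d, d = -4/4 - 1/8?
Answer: -167000/297 ≈ -562.29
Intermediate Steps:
d = -9/8 (d = -4*¼ - 1*⅛ = -1 - ⅛ = -9/8 ≈ -1.1250)
w(b) = -9*b/8 (w(b) = b*(-9/8) = -9*b/8)
41750/w(66) = 41750/((-9/8*66)) = 41750/(-297/4) = 41750*(-4/297) = -167000/297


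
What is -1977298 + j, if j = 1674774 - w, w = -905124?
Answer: 602600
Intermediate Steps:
j = 2579898 (j = 1674774 - 1*(-905124) = 1674774 + 905124 = 2579898)
-1977298 + j = -1977298 + 2579898 = 602600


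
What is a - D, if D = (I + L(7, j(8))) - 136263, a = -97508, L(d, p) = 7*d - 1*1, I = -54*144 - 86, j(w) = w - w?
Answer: 46569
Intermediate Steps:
j(w) = 0
I = -7862 (I = -7776 - 86 = -7862)
L(d, p) = -1 + 7*d (L(d, p) = 7*d - 1 = -1 + 7*d)
D = -144077 (D = (-7862 + (-1 + 7*7)) - 136263 = (-7862 + (-1 + 49)) - 136263 = (-7862 + 48) - 136263 = -7814 - 136263 = -144077)
a - D = -97508 - 1*(-144077) = -97508 + 144077 = 46569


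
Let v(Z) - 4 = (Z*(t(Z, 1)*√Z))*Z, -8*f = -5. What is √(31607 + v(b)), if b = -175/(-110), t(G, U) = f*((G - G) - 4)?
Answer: √(7405066416 - 67375*√770)/484 ≈ 177.77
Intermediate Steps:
f = 5/8 (f = -⅛*(-5) = 5/8 ≈ 0.62500)
t(G, U) = -5/2 (t(G, U) = 5*((G - G) - 4)/8 = 5*(0 - 4)/8 = (5/8)*(-4) = -5/2)
b = 35/22 (b = -175*(-1/110) = 35/22 ≈ 1.5909)
v(Z) = 4 - 5*Z^(5/2)/2 (v(Z) = 4 + (Z*(-5*√Z/2))*Z = 4 + (-5*Z^(3/2)/2)*Z = 4 - 5*Z^(5/2)/2)
√(31607 + v(b)) = √(31607 + (4 - 6125*√770/21296)) = √(31611 - 6125*√770/21296)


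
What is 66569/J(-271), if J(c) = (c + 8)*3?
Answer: -66569/789 ≈ -84.371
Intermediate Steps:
J(c) = 24 + 3*c (J(c) = (8 + c)*3 = 24 + 3*c)
66569/J(-271) = 66569/(24 + 3*(-271)) = 66569/(24 - 813) = 66569/(-789) = 66569*(-1/789) = -66569/789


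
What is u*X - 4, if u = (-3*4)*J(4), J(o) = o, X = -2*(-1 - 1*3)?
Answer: -388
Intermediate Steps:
X = 8 (X = -2*(-1 - 3) = -2*(-4) = 8)
u = -48 (u = -3*4*4 = -12*4 = -48)
u*X - 4 = -48*8 - 4 = -384 - 4 = -388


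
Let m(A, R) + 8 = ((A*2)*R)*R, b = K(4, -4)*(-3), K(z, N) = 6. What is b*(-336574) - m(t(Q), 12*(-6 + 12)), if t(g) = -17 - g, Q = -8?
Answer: 6151652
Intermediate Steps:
b = -18 (b = 6*(-3) = -18)
m(A, R) = -8 + 2*A*R² (m(A, R) = -8 + ((A*2)*R)*R = -8 + ((2*A)*R)*R = -8 + (2*A*R)*R = -8 + 2*A*R²)
b*(-336574) - m(t(Q), 12*(-6 + 12)) = -18*(-336574) - (-8 + 2*(-17 - 1*(-8))*(12*(-6 + 12))²) = 6058332 - (-8 + 2*(-17 + 8)*(12*6)²) = 6058332 - (-8 + 2*(-9)*72²) = 6058332 - (-8 + 2*(-9)*5184) = 6058332 - (-8 - 93312) = 6058332 - 1*(-93320) = 6058332 + 93320 = 6151652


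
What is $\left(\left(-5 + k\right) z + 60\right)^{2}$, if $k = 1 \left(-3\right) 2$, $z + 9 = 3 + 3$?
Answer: $8649$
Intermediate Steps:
$z = -3$ ($z = -9 + \left(3 + 3\right) = -9 + 6 = -3$)
$k = -6$ ($k = \left(-3\right) 2 = -6$)
$\left(\left(-5 + k\right) z + 60\right)^{2} = \left(\left(-5 - 6\right) \left(-3\right) + 60\right)^{2} = \left(\left(-11\right) \left(-3\right) + 60\right)^{2} = \left(33 + 60\right)^{2} = 93^{2} = 8649$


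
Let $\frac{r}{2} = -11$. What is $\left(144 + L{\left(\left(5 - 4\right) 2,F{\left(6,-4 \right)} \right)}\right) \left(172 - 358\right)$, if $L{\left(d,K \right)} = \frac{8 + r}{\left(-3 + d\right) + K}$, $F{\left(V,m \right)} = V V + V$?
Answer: $- \frac{1095540}{41} \approx -26721.0$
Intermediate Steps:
$r = -22$ ($r = 2 \left(-11\right) = -22$)
$F{\left(V,m \right)} = V + V^{2}$ ($F{\left(V,m \right)} = V^{2} + V = V + V^{2}$)
$L{\left(d,K \right)} = - \frac{14}{-3 + K + d}$ ($L{\left(d,K \right)} = \frac{8 - 22}{\left(-3 + d\right) + K} = - \frac{14}{-3 + K + d}$)
$\left(144 + L{\left(\left(5 - 4\right) 2,F{\left(6,-4 \right)} \right)}\right) \left(172 - 358\right) = \left(144 - \frac{14}{-3 + 6 \left(1 + 6\right) + \left(5 - 4\right) 2}\right) \left(172 - 358\right) = \left(144 - \frac{14}{-3 + 6 \cdot 7 + 1 \cdot 2}\right) \left(-186\right) = \left(144 - \frac{14}{-3 + 42 + 2}\right) \left(-186\right) = \left(144 - \frac{14}{41}\right) \left(-186\right) = \frac{5890}{41} \left(-186\right) = - \frac{1095540}{41}$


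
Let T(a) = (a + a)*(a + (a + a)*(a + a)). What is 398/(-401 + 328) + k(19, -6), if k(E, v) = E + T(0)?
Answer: 989/73 ≈ 13.548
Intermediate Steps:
T(a) = 2*a*(a + 4*a**2) (T(a) = (2*a)*(a + (2*a)*(2*a)) = (2*a)*(a + 4*a**2) = 2*a*(a + 4*a**2))
k(E, v) = E (k(E, v) = E + 0**2*(2 + 8*0) = E + 0*(2 + 0) = E + 0*2 = E + 0 = E)
398/(-401 + 328) + k(19, -6) = 398/(-401 + 328) + 19 = 398/(-73) + 19 = -1/73*398 + 19 = -398/73 + 19 = 989/73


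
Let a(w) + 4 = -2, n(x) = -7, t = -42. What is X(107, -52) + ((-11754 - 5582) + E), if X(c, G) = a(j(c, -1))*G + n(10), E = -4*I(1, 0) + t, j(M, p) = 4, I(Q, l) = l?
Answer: -17073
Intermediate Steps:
E = -42 (E = -4*0 - 42 = 0 - 42 = -42)
a(w) = -6 (a(w) = -4 - 2 = -6)
X(c, G) = -7 - 6*G (X(c, G) = -6*G - 7 = -7 - 6*G)
X(107, -52) + ((-11754 - 5582) + E) = (-7 - 6*(-52)) + ((-11754 - 5582) - 42) = (-7 + 312) + (-17336 - 42) = 305 - 17378 = -17073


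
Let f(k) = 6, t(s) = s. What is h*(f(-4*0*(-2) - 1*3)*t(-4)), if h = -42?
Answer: 1008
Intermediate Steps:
h*(f(-4*0*(-2) - 1*3)*t(-4)) = -252*(-4) = -42*(-24) = 1008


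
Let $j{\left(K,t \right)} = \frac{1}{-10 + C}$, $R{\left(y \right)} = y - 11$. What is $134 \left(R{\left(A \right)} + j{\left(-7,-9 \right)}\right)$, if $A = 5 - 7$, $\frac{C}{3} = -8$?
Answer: $- \frac{29681}{17} \approx -1745.9$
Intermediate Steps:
$C = -24$ ($C = 3 \left(-8\right) = -24$)
$A = -2$ ($A = 5 - 7 = -2$)
$R{\left(y \right)} = -11 + y$
$j{\left(K,t \right)} = - \frac{1}{34}$ ($j{\left(K,t \right)} = \frac{1}{-10 - 24} = \frac{1}{-34} = - \frac{1}{34}$)
$134 \left(R{\left(A \right)} + j{\left(-7,-9 \right)}\right) = 134 \left(\left(-11 - 2\right) - \frac{1}{34}\right) = 134 \left(-13 - \frac{1}{34}\right) = 134 \left(- \frac{443}{34}\right) = - \frac{29681}{17}$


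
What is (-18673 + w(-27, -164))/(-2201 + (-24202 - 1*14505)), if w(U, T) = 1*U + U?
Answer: 18727/40908 ≈ 0.45778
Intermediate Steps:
w(U, T) = 2*U (w(U, T) = U + U = 2*U)
(-18673 + w(-27, -164))/(-2201 + (-24202 - 1*14505)) = (-18673 + 2*(-27))/(-2201 + (-24202 - 1*14505)) = (-18673 - 54)/(-2201 + (-24202 - 14505)) = -18727/(-2201 - 38707) = -18727/(-40908) = -18727*(-1/40908) = 18727/40908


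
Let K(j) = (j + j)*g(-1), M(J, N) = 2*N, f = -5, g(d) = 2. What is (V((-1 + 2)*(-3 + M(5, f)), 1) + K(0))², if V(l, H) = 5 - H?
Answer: 16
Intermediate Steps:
K(j) = 4*j (K(j) = (j + j)*2 = (2*j)*2 = 4*j)
(V((-1 + 2)*(-3 + M(5, f)), 1) + K(0))² = ((5 - 1*1) + 4*0)² = ((5 - 1) + 0)² = (4 + 0)² = 4² = 16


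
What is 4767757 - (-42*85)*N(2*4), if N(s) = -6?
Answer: 4746337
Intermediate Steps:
4767757 - (-42*85)*N(2*4) = 4767757 - (-42*85)*(-6) = 4767757 - (-3570)*(-6) = 4767757 - 1*21420 = 4767757 - 21420 = 4746337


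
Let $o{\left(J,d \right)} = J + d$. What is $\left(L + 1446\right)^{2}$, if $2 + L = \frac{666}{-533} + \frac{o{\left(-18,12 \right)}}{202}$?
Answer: $\frac{6032005536684169}{2897991889} \approx 2.0814 \cdot 10^{6}$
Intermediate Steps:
$L = - \frac{176531}{53833}$ ($L = -2 + \left(\frac{666}{-533} + \frac{-18 + 12}{202}\right) = -2 + \left(666 \left(- \frac{1}{533}\right) - \frac{3}{101}\right) = -2 - \frac{68865}{53833} = - \frac{176531}{53833} \approx -3.2792$)
$\left(L + 1446\right)^{2} = \left(- \frac{176531}{53833} + 1446\right)^{2} = \left(\frac{77665987}{53833}\right)^{2} = \frac{6032005536684169}{2897991889}$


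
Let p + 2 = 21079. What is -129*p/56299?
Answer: -2718933/56299 ≈ -48.294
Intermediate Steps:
p = 21077 (p = -2 + 21079 = 21077)
-129*p/56299 = -2718933/56299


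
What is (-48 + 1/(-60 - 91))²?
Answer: 52548001/22801 ≈ 2304.6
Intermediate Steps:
(-48 + 1/(-60 - 91))² = (-48 + 1/(-151))² = (-48 - 1/151)² = (-7249/151)² = 52548001/22801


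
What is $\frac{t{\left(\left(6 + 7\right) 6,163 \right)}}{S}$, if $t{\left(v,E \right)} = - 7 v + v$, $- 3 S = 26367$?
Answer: $\frac{468}{8789} \approx 0.053248$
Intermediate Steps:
$S = -8789$ ($S = \left(- \frac{1}{3}\right) 26367 = -8789$)
$t{\left(v,E \right)} = - 6 v$
$\frac{t{\left(\left(6 + 7\right) 6,163 \right)}}{S} = \frac{\left(-6\right) \left(6 + 7\right) 6}{-8789} = - 6 \cdot 13 \cdot 6 \left(- \frac{1}{8789}\right) = \left(-6\right) 78 \left(- \frac{1}{8789}\right) = \left(-468\right) \left(- \frac{1}{8789}\right) = \frac{468}{8789}$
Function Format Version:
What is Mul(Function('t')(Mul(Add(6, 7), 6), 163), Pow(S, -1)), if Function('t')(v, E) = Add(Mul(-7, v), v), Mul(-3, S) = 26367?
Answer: Rational(468, 8789) ≈ 0.053248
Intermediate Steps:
S = -8789 (S = Mul(Rational(-1, 3), 26367) = -8789)
Function('t')(v, E) = Mul(-6, v)
Mul(Function('t')(Mul(Add(6, 7), 6), 163), Pow(S, -1)) = Mul(Mul(-6, Mul(Add(6, 7), 6)), Pow(-8789, -1)) = Mul(Mul(-6, Mul(13, 6)), Rational(-1, 8789)) = Mul(Mul(-6, 78), Rational(-1, 8789)) = Mul(-468, Rational(-1, 8789)) = Rational(468, 8789)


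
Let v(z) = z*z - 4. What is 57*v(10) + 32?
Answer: 5504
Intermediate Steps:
v(z) = -4 + z² (v(z) = z² - 4 = -4 + z²)
57*v(10) + 32 = 57*(-4 + 10²) + 32 = 57*(-4 + 100) + 32 = 57*96 + 32 = 5472 + 32 = 5504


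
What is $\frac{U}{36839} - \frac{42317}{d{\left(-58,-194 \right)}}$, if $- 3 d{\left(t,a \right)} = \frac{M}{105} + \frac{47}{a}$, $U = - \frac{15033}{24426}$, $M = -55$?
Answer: $- \frac{155130103281696943}{936122533698} \approx -1.6572 \cdot 10^{5}$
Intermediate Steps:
$U = - \frac{5011}{8142}$ ($U = \left(-15033\right) \frac{1}{24426} = - \frac{5011}{8142} \approx -0.61545$)
$d{\left(t,a \right)} = \frac{11}{63} - \frac{47}{3 a}$ ($d{\left(t,a \right)} = - \frac{- \frac{55}{105} + \frac{47}{a}}{3} = - \frac{\left(-55\right) \frac{1}{105} + \frac{47}{a}}{3} = - \frac{- \frac{11}{21} + \frac{47}{a}}{3} = \frac{11}{63} - \frac{47}{3 a}$)
$\frac{U}{36839} - \frac{42317}{d{\left(-58,-194 \right)}} = - \frac{5011}{8142 \cdot 36839} - \frac{42317}{\frac{1}{63} \frac{1}{-194} \left(-987 + 11 \left(-194\right)\right)} = \left(- \frac{5011}{8142}\right) \frac{1}{36839} - \frac{42317}{\frac{1}{63} \left(- \frac{1}{194}\right) \left(-987 - 2134\right)} = - \frac{5011}{299943138} - \frac{42317}{\frac{1}{63} \left(- \frac{1}{194}\right) \left(-3121\right)} = - \frac{5011}{299943138} - \frac{42317}{\frac{3121}{12222}} = - \frac{5011}{299943138} - \frac{517198374}{3121} = - \frac{155130103281696943}{936122533698}$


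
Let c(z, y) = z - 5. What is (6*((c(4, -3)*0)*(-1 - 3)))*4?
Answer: 0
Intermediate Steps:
c(z, y) = -5 + z
(6*((c(4, -3)*0)*(-1 - 3)))*4 = (6*(((-5 + 4)*0)*(-1 - 3)))*4 = (6*(-1*0*(-4)))*4 = (6*(0*(-4)))*4 = (6*0)*4 = 0*4 = 0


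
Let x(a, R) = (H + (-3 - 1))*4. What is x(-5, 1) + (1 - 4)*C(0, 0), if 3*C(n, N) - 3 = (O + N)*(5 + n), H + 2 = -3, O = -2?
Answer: -29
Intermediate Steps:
H = -5 (H = -2 - 3 = -5)
x(a, R) = -36 (x(a, R) = (-5 + (-3 - 1))*4 = (-5 - 4)*4 = -9*4 = -36)
C(n, N) = 1 + (-2 + N)*(5 + n)/3 (C(n, N) = 1 + ((-2 + N)*(5 + n))/3 = 1 + (-2 + N)*(5 + n)/3)
x(-5, 1) + (1 - 4)*C(0, 0) = -36 + (1 - 4)*(-7/3 - 2/3*0 + (5/3)*0 + (1/3)*0*0) = -36 - 3*(-7/3 + 0 + 0 + 0) = -36 - 3*(-7/3) = -36 + 7 = -29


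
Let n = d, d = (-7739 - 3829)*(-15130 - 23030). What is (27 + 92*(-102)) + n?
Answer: 441425523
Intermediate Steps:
d = 441434880 (d = -11568*(-38160) = 441434880)
n = 441434880
(27 + 92*(-102)) + n = (27 + 92*(-102)) + 441434880 = (27 - 9384) + 441434880 = -9357 + 441434880 = 441425523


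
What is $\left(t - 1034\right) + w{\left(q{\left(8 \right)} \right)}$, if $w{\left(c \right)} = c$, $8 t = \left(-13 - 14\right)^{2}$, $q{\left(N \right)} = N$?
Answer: $- \frac{7479}{8} \approx -934.88$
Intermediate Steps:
$t = \frac{729}{8}$ ($t = \frac{\left(-13 - 14\right)^{2}}{8} = \frac{\left(-27\right)^{2}}{8} = \frac{1}{8} \cdot 729 = \frac{729}{8} \approx 91.125$)
$\left(t - 1034\right) + w{\left(q{\left(8 \right)} \right)} = \left(\frac{729}{8} - 1034\right) + 8 = - \frac{7543}{8} + 8 = - \frac{7479}{8}$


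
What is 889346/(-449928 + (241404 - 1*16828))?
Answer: -444673/112676 ≈ -3.9465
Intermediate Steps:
889346/(-449928 + (241404 - 1*16828)) = 889346/(-449928 + (241404 - 16828)) = 889346/(-449928 + 224576) = 889346/(-225352) = 889346*(-1/225352) = -444673/112676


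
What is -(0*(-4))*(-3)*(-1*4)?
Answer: 0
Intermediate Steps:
-(0*(-4))*(-3)*(-1*4) = -0*(-3)*(-4) = -0*(-4) = -1*0 = 0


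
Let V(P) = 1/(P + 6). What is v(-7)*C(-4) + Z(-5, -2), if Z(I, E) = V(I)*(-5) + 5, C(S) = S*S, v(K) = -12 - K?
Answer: -80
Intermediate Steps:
V(P) = 1/(6 + P)
C(S) = S**2
Z(I, E) = 5 - 5/(6 + I) (Z(I, E) = -5/(6 + I) + 5 = 5 - 5/(6 + I))
v(-7)*C(-4) + Z(-5, -2) = (-12 - 1*(-7))*(-4)**2 + 5*(5 - 5)/(6 - 5) = (-12 + 7)*16 + 5*0/1 = -5*16 + 5*1*0 = -80 + 0 = -80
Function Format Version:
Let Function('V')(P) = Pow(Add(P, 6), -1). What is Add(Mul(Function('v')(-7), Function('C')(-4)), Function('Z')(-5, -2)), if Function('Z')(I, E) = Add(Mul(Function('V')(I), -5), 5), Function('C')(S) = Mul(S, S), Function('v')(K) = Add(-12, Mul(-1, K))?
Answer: -80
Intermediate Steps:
Function('V')(P) = Pow(Add(6, P), -1)
Function('C')(S) = Pow(S, 2)
Function('Z')(I, E) = Add(5, Mul(-5, Pow(Add(6, I), -1))) (Function('Z')(I, E) = Add(Mul(Pow(Add(6, I), -1), -5), 5) = Add(Mul(-5, Pow(Add(6, I), -1)), 5) = Add(5, Mul(-5, Pow(Add(6, I), -1))))
Add(Mul(Function('v')(-7), Function('C')(-4)), Function('Z')(-5, -2)) = Add(Mul(Add(-12, Mul(-1, -7)), Pow(-4, 2)), Mul(5, Pow(Add(6, -5), -1), Add(5, -5))) = Add(Mul(Add(-12, 7), 16), Mul(5, Pow(1, -1), 0)) = Add(Mul(-5, 16), Mul(5, 1, 0)) = Add(-80, 0) = -80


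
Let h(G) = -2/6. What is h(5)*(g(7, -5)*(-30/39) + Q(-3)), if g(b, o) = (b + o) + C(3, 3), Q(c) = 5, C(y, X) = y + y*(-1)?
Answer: -15/13 ≈ -1.1538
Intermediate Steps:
h(G) = -⅓ (h(G) = -2*⅙ = -⅓)
C(y, X) = 0 (C(y, X) = y - y = 0)
g(b, o) = b + o (g(b, o) = (b + o) + 0 = b + o)
h(5)*(g(7, -5)*(-30/39) + Q(-3)) = -((7 - 5)*(-30/39) + 5)/3 = -(2*(-30*1/39) + 5)/3 = -(2*(-10/13) + 5)/3 = -(-20/13 + 5)/3 = -⅓*45/13 = -15/13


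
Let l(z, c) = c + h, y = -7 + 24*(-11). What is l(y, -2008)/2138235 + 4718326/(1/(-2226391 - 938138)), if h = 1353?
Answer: -6385316866569477869/427647 ≈ -1.4931e+13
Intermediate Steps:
y = -271 (y = -7 - 264 = -271)
l(z, c) = 1353 + c (l(z, c) = c + 1353 = 1353 + c)
l(y, -2008)/2138235 + 4718326/(1/(-2226391 - 938138)) = (1353 - 2008)/2138235 + 4718326/(1/(-2226391 - 938138)) = -655*1/2138235 + 4718326/(1/(-3164529)) = -131/427647 + 4718326/(-1/3164529) = -131/427647 + 4718326*(-3164529) = -131/427647 - 14931279458454 = -6385316866569477869/427647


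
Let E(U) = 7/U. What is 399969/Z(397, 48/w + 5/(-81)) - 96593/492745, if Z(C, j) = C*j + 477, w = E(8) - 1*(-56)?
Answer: 7260680219571611/14301898002260 ≈ 507.67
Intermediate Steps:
w = 455/8 (w = 7/8 - 1*(-56) = 7*(1/8) + 56 = 7/8 + 56 = 455/8 ≈ 56.875)
Z(C, j) = 477 + C*j
399969/Z(397, 48/w + 5/(-81)) - 96593/492745 = 399969/(477 + 397*(48/(455/8) + 5/(-81))) - 96593/492745 = 399969/(477 + 397*(48*(8/455) + 5*(-1/81))) - 96593*1/492745 = 399969/(477 + 397*(384/455 - 5/81)) - 96593/492745 = 399969/(477 + 397*(28829/36855)) - 96593/492745 = 399969/(477 + 11445113/36855) - 96593/492745 = 399969/(29024948/36855) - 96593/492745 = 399969*(36855/29024948) - 96593/492745 = 14740857495/29024948 - 96593/492745 = 7260680219571611/14301898002260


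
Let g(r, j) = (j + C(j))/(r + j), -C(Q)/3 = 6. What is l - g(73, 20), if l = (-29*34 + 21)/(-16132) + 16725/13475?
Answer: 1034666903/808648764 ≈ 1.2795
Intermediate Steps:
C(Q) = -18 (C(Q) = -3*6 = -18)
g(r, j) = (-18 + j)/(j + r) (g(r, j) = (j - 18)/(r + j) = (-18 + j)/(j + r))
l = 11312443/8695148 (l = (-986 + 21)*(-1/16132) + 16725*(1/13475) = -965*(-1/16132) + 669/539 = 965/16132 + 669/539 = 11312443/8695148 ≈ 1.3010)
l - g(73, 20) = 11312443/8695148 - (-18 + 20)/(20 + 73) = 11312443/8695148 - 2/93 = 1034666903/808648764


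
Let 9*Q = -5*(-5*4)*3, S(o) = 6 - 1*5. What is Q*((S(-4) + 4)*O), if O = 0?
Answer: 0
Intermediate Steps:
S(o) = 1 (S(o) = 6 - 5 = 1)
Q = 100/3 (Q = (-5*(-5*4)*3)/9 = (-(-100)*3)/9 = (-5*(-60))/9 = (1/9)*300 = 100/3 ≈ 33.333)
Q*((S(-4) + 4)*O) = 100*((1 + 4)*0)/3 = 100*(5*0)/3 = (100/3)*0 = 0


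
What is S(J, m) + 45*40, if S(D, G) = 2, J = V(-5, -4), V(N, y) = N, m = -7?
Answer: 1802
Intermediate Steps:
J = -5
S(J, m) + 45*40 = 2 + 45*40 = 2 + 1800 = 1802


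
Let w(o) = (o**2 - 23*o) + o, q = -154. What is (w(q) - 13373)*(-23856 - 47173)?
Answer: -975299199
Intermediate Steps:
w(o) = o**2 - 22*o
(w(q) - 13373)*(-23856 - 47173) = (-154*(-22 - 154) - 13373)*(-23856 - 47173) = (-154*(-176) - 13373)*(-71029) = (27104 - 13373)*(-71029) = 13731*(-71029) = -975299199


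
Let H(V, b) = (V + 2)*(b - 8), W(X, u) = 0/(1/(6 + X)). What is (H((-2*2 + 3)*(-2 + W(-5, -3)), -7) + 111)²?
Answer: 2601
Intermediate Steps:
W(X, u) = 0 (W(X, u) = 0*(6 + X) = 0)
H(V, b) = (-8 + b)*(2 + V) (H(V, b) = (2 + V)*(-8 + b) = (-8 + b)*(2 + V))
(H((-2*2 + 3)*(-2 + W(-5, -3)), -7) + 111)² = ((-16 - 8*(-2*2 + 3)*(-2 + 0) + 2*(-7) + ((-2*2 + 3)*(-2 + 0))*(-7)) + 111)² = ((-16 - 8*(-4 + 3)*(-2) - 14 + ((-4 + 3)*(-2))*(-7)) + 111)² = ((-16 - (-8)*(-2) - 14 - 1*(-2)*(-7)) + 111)² = ((-16 - 8*2 - 14 + 2*(-7)) + 111)² = ((-16 - 16 - 14 - 14) + 111)² = (-60 + 111)² = 51² = 2601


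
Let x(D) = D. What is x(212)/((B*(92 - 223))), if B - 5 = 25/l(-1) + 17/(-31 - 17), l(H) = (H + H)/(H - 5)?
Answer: -10176/500813 ≈ -0.020319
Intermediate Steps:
l(H) = 2*H/(-5 + H) (l(H) = (2*H)/(-5 + H) = 2*H/(-5 + H))
B = 3823/48 (B = 5 + (25/((2*(-1)/(-5 - 1))) + 17/(-31 - 17)) = 5 + (25/((2*(-1)/(-6))) + 17/(-48)) = 5 + (25/((2*(-1)*(-⅙))) + 17*(-1/48)) = 5 + (25/(⅓) - 17/48) = 5 + (25*3 - 17/48) = 5 + (75 - 17/48) = 5 + 3583/48 = 3823/48 ≈ 79.646)
x(212)/((B*(92 - 223))) = 212/((3823*(92 - 223)/48)) = 212/(((3823/48)*(-131))) = 212/(-500813/48) = 212*(-48/500813) = -10176/500813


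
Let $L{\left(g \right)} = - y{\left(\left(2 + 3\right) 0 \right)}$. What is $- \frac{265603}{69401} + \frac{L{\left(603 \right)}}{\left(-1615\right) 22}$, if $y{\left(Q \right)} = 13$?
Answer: $- \frac{9435972377}{2465817530} \approx -3.8267$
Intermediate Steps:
$L{\left(g \right)} = -13$ ($L{\left(g \right)} = \left(-1\right) 13 = -13$)
$- \frac{265603}{69401} + \frac{L{\left(603 \right)}}{\left(-1615\right) 22} = - \frac{265603}{69401} - \frac{13}{\left(-1615\right) 22} = \left(-265603\right) \frac{1}{69401} - \frac{13}{-35530} = - \frac{265603}{69401} - - \frac{13}{35530} = - \frac{265603}{69401} + \frac{13}{35530} = - \frac{9435972377}{2465817530}$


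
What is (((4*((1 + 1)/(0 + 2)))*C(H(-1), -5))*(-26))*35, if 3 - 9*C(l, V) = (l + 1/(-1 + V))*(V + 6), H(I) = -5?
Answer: -89180/27 ≈ -3303.0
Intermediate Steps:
C(l, V) = ⅓ - (6 + V)*(l + 1/(-1 + V))/9 (C(l, V) = ⅓ - (l + 1/(-1 + V))*(V + 6)/9 = ⅓ - (l + 1/(-1 + V))*(6 + V)/9 = ⅓ - (6 + V)*(l + 1/(-1 + V))/9)
(((4*((1 + 1)/(0 + 2)))*C(H(-1), -5))*(-26))*35 = (((4*((1 + 1)/(0 + 2)))*((-9 + 2*(-5) + 6*(-5) - 1*(-5)*(-5)² - 5*(-5)*(-5))/(9*(-1 - 5))))*(-26))*35 = (((4*(2/2))*((⅑)*(-9 - 10 - 30 - 1*(-5)*25 - 125)/(-6)))*(-26))*35 = (((4*(2*(½)))*((⅑)*(-⅙)*(-9 - 10 - 30 + 125 - 125)))*(-26))*35 = (((4*1)*((⅑)*(-⅙)*(-49)))*(-26))*35 = ((4*(49/54))*(-26))*35 = ((98/27)*(-26))*35 = -2548/27*35 = -89180/27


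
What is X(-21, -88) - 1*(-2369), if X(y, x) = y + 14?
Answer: 2362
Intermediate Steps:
X(y, x) = 14 + y
X(-21, -88) - 1*(-2369) = (14 - 21) - 1*(-2369) = -7 + 2369 = 2362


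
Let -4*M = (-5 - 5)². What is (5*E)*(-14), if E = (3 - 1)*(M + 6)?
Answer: 2660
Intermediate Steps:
M = -25 (M = -(-5 - 5)²/4 = -¼*(-10)² = -¼*100 = -25)
E = -38 (E = (3 - 1)*(-25 + 6) = 2*(-19) = -38)
(5*E)*(-14) = (5*(-38))*(-14) = -190*(-14) = 2660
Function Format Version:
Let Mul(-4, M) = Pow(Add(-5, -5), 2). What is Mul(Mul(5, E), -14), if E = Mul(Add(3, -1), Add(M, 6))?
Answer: 2660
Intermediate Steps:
M = -25 (M = Mul(Rational(-1, 4), Pow(Add(-5, -5), 2)) = Mul(Rational(-1, 4), Pow(-10, 2)) = Mul(Rational(-1, 4), 100) = -25)
E = -38 (E = Mul(Add(3, -1), Add(-25, 6)) = Mul(2, -19) = -38)
Mul(Mul(5, E), -14) = Mul(Mul(5, -38), -14) = Mul(-190, -14) = 2660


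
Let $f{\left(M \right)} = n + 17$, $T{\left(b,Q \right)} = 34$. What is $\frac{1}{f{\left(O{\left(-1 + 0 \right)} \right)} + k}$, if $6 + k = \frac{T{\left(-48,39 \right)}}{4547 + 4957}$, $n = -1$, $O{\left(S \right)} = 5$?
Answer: $\frac{4752}{47537} \approx 0.099964$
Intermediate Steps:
$f{\left(M \right)} = 16$ ($f{\left(M \right)} = -1 + 17 = 16$)
$k = - \frac{28495}{4752}$ ($k = -6 + \frac{34}{4547 + 4957} = -6 + \frac{34}{9504} = -6 + 34 \cdot \frac{1}{9504} = -6 + \frac{17}{4752} = - \frac{28495}{4752} \approx -5.9964$)
$\frac{1}{f{\left(O{\left(-1 + 0 \right)} \right)} + k} = \frac{1}{16 - \frac{28495}{4752}} = \frac{1}{\frac{47537}{4752}} = \frac{4752}{47537}$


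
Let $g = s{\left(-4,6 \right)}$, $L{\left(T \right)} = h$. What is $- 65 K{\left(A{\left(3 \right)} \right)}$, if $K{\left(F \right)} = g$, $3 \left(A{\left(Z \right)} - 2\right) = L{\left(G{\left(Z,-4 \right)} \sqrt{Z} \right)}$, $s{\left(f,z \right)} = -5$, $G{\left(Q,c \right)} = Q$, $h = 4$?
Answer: $325$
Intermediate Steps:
$L{\left(T \right)} = 4$
$A{\left(Z \right)} = \frac{10}{3}$ ($A{\left(Z \right)} = 2 + \frac{1}{3} \cdot 4 = 2 + \frac{4}{3} = \frac{10}{3}$)
$g = -5$
$K{\left(F \right)} = -5$
$- 65 K{\left(A{\left(3 \right)} \right)} = \left(-65\right) \left(-5\right) = 325$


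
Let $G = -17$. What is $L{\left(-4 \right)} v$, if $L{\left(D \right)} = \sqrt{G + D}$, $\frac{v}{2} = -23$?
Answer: $- 46 i \sqrt{21} \approx - 210.8 i$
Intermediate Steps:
$v = -46$ ($v = 2 \left(-23\right) = -46$)
$L{\left(D \right)} = \sqrt{-17 + D}$
$L{\left(-4 \right)} v = \sqrt{-17 - 4} \left(-46\right) = \sqrt{-21} \left(-46\right) = i \sqrt{21} \left(-46\right) = - 46 i \sqrt{21}$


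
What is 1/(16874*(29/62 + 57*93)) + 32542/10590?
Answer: 45122183613202/14683913795265 ≈ 3.0729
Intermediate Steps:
1/(16874*(29/62 + 57*93)) + 32542/10590 = 1/(16874*(29*(1/62) + 5301)) + 32542*(1/10590) = 1/(16874*(29/62 + 5301)) + 16271/5295 = 1/(16874*(328691/62)) + 16271/5295 = (1/16874)*(62/328691) + 16271/5295 = 31/2773165967 + 16271/5295 = 45122183613202/14683913795265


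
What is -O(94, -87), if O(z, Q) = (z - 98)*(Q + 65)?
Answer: -88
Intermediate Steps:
O(z, Q) = (-98 + z)*(65 + Q)
-O(94, -87) = -(-6370 - 98*(-87) + 65*94 - 87*94) = -(-6370 + 8526 + 6110 - 8178) = -1*88 = -88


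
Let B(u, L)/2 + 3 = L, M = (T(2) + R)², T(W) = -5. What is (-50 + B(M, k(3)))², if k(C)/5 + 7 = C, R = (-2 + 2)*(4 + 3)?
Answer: 9216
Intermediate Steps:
R = 0 (R = 0*7 = 0)
M = 25 (M = (-5 + 0)² = (-5)² = 25)
k(C) = -35 + 5*C
B(u, L) = -6 + 2*L
(-50 + B(M, k(3)))² = (-50 + (-6 + 2*(-35 + 5*3)))² = (-50 + (-6 + 2*(-35 + 15)))² = (-50 + (-6 + 2*(-20)))² = (-50 + (-6 - 40))² = (-50 - 46)² = (-96)² = 9216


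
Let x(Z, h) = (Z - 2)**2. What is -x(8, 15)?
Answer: -36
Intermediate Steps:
x(Z, h) = (-2 + Z)**2
-x(8, 15) = -(-2 + 8)**2 = -1*6**2 = -1*36 = -36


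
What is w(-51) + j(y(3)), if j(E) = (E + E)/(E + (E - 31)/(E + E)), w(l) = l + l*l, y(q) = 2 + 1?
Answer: 12732/5 ≈ 2546.4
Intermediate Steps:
y(q) = 3
w(l) = l + l²
j(E) = 2*E/(E + (-31 + E)/(2*E)) (j(E) = (2*E)/(E + (-31 + E)/((2*E))) = (2*E)/(E + (-31 + E)*(1/(2*E))) = (2*E)/(E + (-31 + E)/(2*E)) = 2*E/(E + (-31 + E)/(2*E)))
w(-51) + j(y(3)) = -51*(1 - 51) + 4*3²/(-31 + 3 + 2*3²) = -51*(-50) + 4*9/(-31 + 3 + 2*9) = 2550 + 4*9/(-31 + 3 + 18) = 2550 + 4*9/(-10) = 2550 + 4*9*(-⅒) = 2550 - 18/5 = 12732/5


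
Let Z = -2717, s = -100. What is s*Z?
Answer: 271700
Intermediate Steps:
s*Z = -100*(-2717) = 271700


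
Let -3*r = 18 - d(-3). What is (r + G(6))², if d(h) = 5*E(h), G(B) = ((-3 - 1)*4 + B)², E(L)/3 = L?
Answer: 6241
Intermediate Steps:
E(L) = 3*L
G(B) = (-16 + B)² (G(B) = (-4*4 + B)² = (-16 + B)²)
d(h) = 15*h (d(h) = 5*(3*h) = 15*h)
r = -21 (r = -(18 - 15*(-3))/3 = -(18 - 1*(-45))/3 = -(18 + 45)/3 = -⅓*63 = -21)
(r + G(6))² = (-21 + (-16 + 6)²)² = (-21 + (-10)²)² = (-21 + 100)² = 79² = 6241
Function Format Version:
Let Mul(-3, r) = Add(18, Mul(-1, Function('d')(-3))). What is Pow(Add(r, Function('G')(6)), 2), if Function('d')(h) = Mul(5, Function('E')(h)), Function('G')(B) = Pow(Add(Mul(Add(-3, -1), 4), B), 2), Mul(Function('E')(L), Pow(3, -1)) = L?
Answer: 6241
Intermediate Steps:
Function('E')(L) = Mul(3, L)
Function('G')(B) = Pow(Add(-16, B), 2) (Function('G')(B) = Pow(Add(Mul(-4, 4), B), 2) = Pow(Add(-16, B), 2))
Function('d')(h) = Mul(15, h) (Function('d')(h) = Mul(5, Mul(3, h)) = Mul(15, h))
r = -21 (r = Mul(Rational(-1, 3), Add(18, Mul(-1, Mul(15, -3)))) = Mul(Rational(-1, 3), Add(18, Mul(-1, -45))) = Mul(Rational(-1, 3), Add(18, 45)) = Mul(Rational(-1, 3), 63) = -21)
Pow(Add(r, Function('G')(6)), 2) = Pow(Add(-21, Pow(Add(-16, 6), 2)), 2) = Pow(Add(-21, Pow(-10, 2)), 2) = Pow(Add(-21, 100), 2) = Pow(79, 2) = 6241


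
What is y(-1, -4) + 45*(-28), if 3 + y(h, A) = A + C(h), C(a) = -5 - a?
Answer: -1271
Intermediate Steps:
y(h, A) = -8 + A - h (y(h, A) = -3 + (A + (-5 - h)) = -3 + (-5 + A - h) = -8 + A - h)
y(-1, -4) + 45*(-28) = (-8 - 4 - 1*(-1)) + 45*(-28) = (-8 - 4 + 1) - 1260 = -11 - 1260 = -1271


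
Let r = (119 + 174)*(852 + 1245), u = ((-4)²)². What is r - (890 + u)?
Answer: 613275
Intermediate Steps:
u = 256 (u = 16² = 256)
r = 614421 (r = 293*2097 = 614421)
r - (890 + u) = 614421 - (890 + 256) = 614421 - 1*1146 = 614421 - 1146 = 613275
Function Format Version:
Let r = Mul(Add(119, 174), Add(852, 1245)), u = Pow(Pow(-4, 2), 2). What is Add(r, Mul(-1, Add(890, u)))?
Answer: 613275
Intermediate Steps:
u = 256 (u = Pow(16, 2) = 256)
r = 614421 (r = Mul(293, 2097) = 614421)
Add(r, Mul(-1, Add(890, u))) = Add(614421, Mul(-1, Add(890, 256))) = Add(614421, Mul(-1, 1146)) = Add(614421, -1146) = 613275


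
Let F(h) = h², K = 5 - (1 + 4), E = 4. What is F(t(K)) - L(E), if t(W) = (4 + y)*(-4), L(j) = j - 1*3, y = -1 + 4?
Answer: 783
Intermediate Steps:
y = 3
K = 0 (K = 5 - 1*5 = 5 - 5 = 0)
L(j) = -3 + j (L(j) = j - 3 = -3 + j)
t(W) = -28 (t(W) = (4 + 3)*(-4) = 7*(-4) = -28)
F(t(K)) - L(E) = (-28)² - (-3 + 4) = 784 - 1*1 = 784 - 1 = 783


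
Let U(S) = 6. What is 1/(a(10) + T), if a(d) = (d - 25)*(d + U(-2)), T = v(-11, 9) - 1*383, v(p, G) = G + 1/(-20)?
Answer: -20/12281 ≈ -0.0016285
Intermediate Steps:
v(p, G) = -1/20 + G (v(p, G) = G - 1/20 = -1/20 + G)
T = -7481/20 (T = (-1/20 + 9) - 1*383 = 179/20 - 383 = -7481/20 ≈ -374.05)
a(d) = (-25 + d)*(6 + d) (a(d) = (d - 25)*(d + 6) = (-25 + d)*(6 + d))
1/(a(10) + T) = 1/((-150 + 10**2 - 19*10) - 7481/20) = 1/((-150 + 100 - 190) - 7481/20) = 1/(-240 - 7481/20) = 1/(-12281/20) = -20/12281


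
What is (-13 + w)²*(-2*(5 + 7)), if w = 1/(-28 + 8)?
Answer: -204363/50 ≈ -4087.3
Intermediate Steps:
w = -1/20 (w = 1/(-20) = -1/20 ≈ -0.050000)
(-13 + w)²*(-2*(5 + 7)) = (-13 - 1/20)²*(-2*(5 + 7)) = (-261/20)²*(-2*12) = (68121/400)*(-24) = -204363/50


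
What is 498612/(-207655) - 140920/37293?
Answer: -47857479916/7744077915 ≈ -6.1799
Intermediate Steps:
498612/(-207655) - 140920/37293 = 498612*(-1/207655) - 140920*1/37293 = -498612/207655 - 140920/37293 = -47857479916/7744077915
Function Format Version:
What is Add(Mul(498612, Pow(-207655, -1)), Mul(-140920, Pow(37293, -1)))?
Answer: Rational(-47857479916, 7744077915) ≈ -6.1799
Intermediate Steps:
Add(Mul(498612, Pow(-207655, -1)), Mul(-140920, Pow(37293, -1))) = Add(Mul(498612, Rational(-1, 207655)), Mul(-140920, Rational(1, 37293))) = Add(Rational(-498612, 207655), Rational(-140920, 37293)) = Rational(-47857479916, 7744077915)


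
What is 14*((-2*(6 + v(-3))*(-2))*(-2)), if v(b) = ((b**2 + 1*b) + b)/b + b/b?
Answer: -672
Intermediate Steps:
v(b) = 1 + (b**2 + 2*b)/b (v(b) = ((b**2 + b) + b)/b + 1 = ((b + b**2) + b)/b + 1 = (b**2 + 2*b)/b + 1 = 1 + (b**2 + 2*b)/b)
14*((-2*(6 + v(-3))*(-2))*(-2)) = 14*((-2*(6 + (3 - 3))*(-2))*(-2)) = 14*((-2*(6 + 0)*(-2))*(-2)) = 14*((-2*6*(-2))*(-2)) = 14*(-12*(-2)*(-2)) = 14*(24*(-2)) = 14*(-48) = -672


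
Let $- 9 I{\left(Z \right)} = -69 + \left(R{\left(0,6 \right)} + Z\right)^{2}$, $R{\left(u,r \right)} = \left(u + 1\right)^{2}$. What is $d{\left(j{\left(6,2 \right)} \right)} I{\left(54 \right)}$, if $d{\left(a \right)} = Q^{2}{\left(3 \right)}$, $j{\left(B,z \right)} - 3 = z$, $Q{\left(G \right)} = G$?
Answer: $-2956$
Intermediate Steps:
$R{\left(u,r \right)} = \left(1 + u\right)^{2}$
$j{\left(B,z \right)} = 3 + z$
$d{\left(a \right)} = 9$ ($d{\left(a \right)} = 3^{2} = 9$)
$I{\left(Z \right)} = \frac{23}{3} - \frac{\left(1 + Z\right)^{2}}{9}$ ($I{\left(Z \right)} = - \frac{-69 + \left(\left(1 + 0\right)^{2} + Z\right)^{2}}{9} = - \frac{-69 + \left(1^{2} + Z\right)^{2}}{9} = - \frac{-69 + \left(1 + Z\right)^{2}}{9} = \frac{23}{3} - \frac{\left(1 + Z\right)^{2}}{9}$)
$d{\left(j{\left(6,2 \right)} \right)} I{\left(54 \right)} = 9 \left(\frac{23}{3} - \frac{\left(1 + 54\right)^{2}}{9}\right) = 9 \left(\frac{23}{3} - \frac{55^{2}}{9}\right) = 9 \left(\frac{23}{3} - \frac{3025}{9}\right) = 9 \left(- \frac{2956}{9}\right) = -2956$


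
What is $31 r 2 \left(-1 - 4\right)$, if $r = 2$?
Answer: $-620$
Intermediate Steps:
$31 r 2 \left(-1 - 4\right) = 31 \cdot 2 \cdot 2 \left(-1 - 4\right) = 62 \cdot 2 \left(-5\right) = 62 \left(-10\right) = -620$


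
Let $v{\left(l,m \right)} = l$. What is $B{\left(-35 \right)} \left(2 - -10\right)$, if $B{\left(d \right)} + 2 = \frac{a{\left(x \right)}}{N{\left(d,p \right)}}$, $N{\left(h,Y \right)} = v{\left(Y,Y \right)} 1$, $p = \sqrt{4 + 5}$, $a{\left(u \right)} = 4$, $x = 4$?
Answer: $-8$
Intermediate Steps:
$p = 3$ ($p = \sqrt{9} = 3$)
$N{\left(h,Y \right)} = Y$ ($N{\left(h,Y \right)} = Y 1 = Y$)
$B{\left(d \right)} = - \frac{2}{3}$ ($B{\left(d \right)} = -2 + \frac{4}{3} = - \frac{2}{3}$)
$B{\left(-35 \right)} \left(2 - -10\right) = - \frac{2 \left(2 - -10\right)}{3} = - \frac{2 \left(2 + 10\right)}{3} = \left(- \frac{2}{3}\right) 12 = -8$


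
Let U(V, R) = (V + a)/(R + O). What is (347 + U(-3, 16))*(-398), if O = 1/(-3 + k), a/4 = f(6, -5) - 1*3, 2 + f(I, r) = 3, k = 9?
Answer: -13370014/97 ≈ -1.3784e+5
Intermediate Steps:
f(I, r) = 1 (f(I, r) = -2 + 3 = 1)
a = -8 (a = 4*(1 - 1*3) = 4*(1 - 3) = 4*(-2) = -8)
O = 1/6 (O = 1/(-3 + 9) = 1/6 ≈ 0.16667)
U(V, R) = (-8 + V)/(1/6 + R) (U(V, R) = (V - 8)/(R + 1/6) = (-8 + V)/(1/6 + R))
(347 + U(-3, 16))*(-398) = (347 + 6*(-8 - 3)/(1 + 6*16))*(-398) = (347 + 6*(-11)/(1 + 96))*(-398) = (347 + 6*(-11)/97)*(-398) = (347 + 6*(1/97)*(-11))*(-398) = (347 - 66/97)*(-398) = (33593/97)*(-398) = -13370014/97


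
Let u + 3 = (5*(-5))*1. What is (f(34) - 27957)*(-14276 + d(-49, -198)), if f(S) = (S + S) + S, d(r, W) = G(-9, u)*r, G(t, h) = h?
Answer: 359440920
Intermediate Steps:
u = -28 (u = -3 + (5*(-5))*1 = -3 - 25*1 = -3 - 25 = -28)
d(r, W) = -28*r
f(S) = 3*S (f(S) = 2*S + S = 3*S)
(f(34) - 27957)*(-14276 + d(-49, -198)) = (3*34 - 27957)*(-14276 - 28*(-49)) = (102 - 27957)*(-14276 + 1372) = -27855*(-12904) = 359440920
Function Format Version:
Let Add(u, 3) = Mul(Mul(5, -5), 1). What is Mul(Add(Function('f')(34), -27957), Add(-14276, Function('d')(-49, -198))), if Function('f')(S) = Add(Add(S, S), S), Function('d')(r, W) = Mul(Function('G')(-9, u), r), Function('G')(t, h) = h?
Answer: 359440920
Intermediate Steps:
u = -28 (u = Add(-3, Mul(Mul(5, -5), 1)) = Add(-3, Mul(-25, 1)) = Add(-3, -25) = -28)
Function('d')(r, W) = Mul(-28, r)
Function('f')(S) = Mul(3, S) (Function('f')(S) = Add(Mul(2, S), S) = Mul(3, S))
Mul(Add(Function('f')(34), -27957), Add(-14276, Function('d')(-49, -198))) = Mul(Add(Mul(3, 34), -27957), Add(-14276, Mul(-28, -49))) = Mul(Add(102, -27957), Add(-14276, 1372)) = Mul(-27855, -12904) = 359440920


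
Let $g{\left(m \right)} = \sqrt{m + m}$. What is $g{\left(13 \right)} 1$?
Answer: $\sqrt{26} \approx 5.099$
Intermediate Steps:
$g{\left(m \right)} = \sqrt{2} \sqrt{m}$ ($g{\left(m \right)} = \sqrt{2 m} = \sqrt{2} \sqrt{m}$)
$g{\left(13 \right)} 1 = \sqrt{2} \sqrt{13} \cdot 1 = \sqrt{26} \cdot 1 = \sqrt{26}$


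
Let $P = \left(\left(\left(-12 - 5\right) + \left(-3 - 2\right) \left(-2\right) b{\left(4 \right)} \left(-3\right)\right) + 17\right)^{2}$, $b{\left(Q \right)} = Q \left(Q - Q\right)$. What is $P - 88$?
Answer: $-88$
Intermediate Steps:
$b{\left(Q \right)} = 0$ ($b{\left(Q \right)} = Q 0 = 0$)
$P = 0$ ($P = \left(\left(\left(-12 - 5\right) + \left(-3 - 2\right) \left(-2\right) 0 \left(-3\right)\right) + 17\right)^{2} = \left(\left(-17 + \left(-5\right) \left(-2\right) 0 \left(-3\right)\right) + 17\right)^{2} = \left(\left(-17 + 10 \cdot 0 \left(-3\right)\right) + 17\right)^{2} = \left(\left(-17 + 0 \left(-3\right)\right) + 17\right)^{2} = \left(\left(-17 + 0\right) + 17\right)^{2} = \left(-17 + 17\right)^{2} = 0^{2} = 0$)
$P - 88 = 0 - 88 = -88$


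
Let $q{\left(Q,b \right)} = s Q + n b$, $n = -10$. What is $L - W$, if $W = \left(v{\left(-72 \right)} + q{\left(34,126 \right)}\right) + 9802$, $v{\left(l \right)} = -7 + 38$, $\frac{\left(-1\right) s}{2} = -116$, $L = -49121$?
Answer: $-65582$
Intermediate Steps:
$s = 232$ ($s = \left(-2\right) \left(-116\right) = 232$)
$q{\left(Q,b \right)} = - 10 b + 232 Q$ ($q{\left(Q,b \right)} = 232 Q - 10 b = - 10 b + 232 Q$)
$v{\left(l \right)} = 31$
$W = 16461$ ($W = \left(31 + \left(\left(-10\right) 126 + 232 \cdot 34\right)\right) + 9802 = \left(31 + \left(-1260 + 7888\right)\right) + 9802 = \left(31 + 6628\right) + 9802 = 6659 + 9802 = 16461$)
$L - W = -49121 - 16461 = -65582$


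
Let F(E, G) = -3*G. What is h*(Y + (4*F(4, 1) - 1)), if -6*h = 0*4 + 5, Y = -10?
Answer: 115/6 ≈ 19.167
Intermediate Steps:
h = -5/6 (h = -(0*4 + 5)/6 = -(0 + 5)/6 = -1/6*5 = -5/6 ≈ -0.83333)
h*(Y + (4*F(4, 1) - 1)) = -5*(-10 + (4*(-3*1) - 1))/6 = -5*(-10 + (4*(-3) - 1))/6 = -5*(-10 + (-12 - 1))/6 = -5*(-10 - 13)/6 = -5/6*(-23) = 115/6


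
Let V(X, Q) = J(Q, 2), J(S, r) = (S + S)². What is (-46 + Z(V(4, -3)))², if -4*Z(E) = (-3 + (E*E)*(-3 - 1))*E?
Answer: 2175009769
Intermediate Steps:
J(S, r) = 4*S² (J(S, r) = (2*S)² = 4*S²)
V(X, Q) = 4*Q²
Z(E) = -E*(-3 - 4*E²)/4 (Z(E) = -(-3 + (E*E)*(-3 - 1))*E/4 = -(-3 + E²*(-4))*E/4 = -(-3 - 4*E²)*E/4 = -E*(-3 - 4*E²)/4)
(-46 + Z(V(4, -3)))² = (-46 + (4*(-3)²)*(¾ + (4*(-3)²)²))² = (-46 + (4*9)*(¾ + (4*9)²))² = (-46 + 36*(¾ + 36²))² = (-46 + 36*(¾ + 1296))² = (-46 + 36*(5187/4))² = (-46 + 46683)² = 46637² = 2175009769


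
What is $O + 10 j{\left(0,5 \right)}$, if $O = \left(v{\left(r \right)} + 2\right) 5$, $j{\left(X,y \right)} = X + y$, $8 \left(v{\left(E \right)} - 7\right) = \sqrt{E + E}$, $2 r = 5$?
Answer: $95 + \frac{5 \sqrt{5}}{8} \approx 96.398$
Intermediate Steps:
$r = \frac{5}{2}$ ($r = \frac{1}{2} \cdot 5 = \frac{5}{2} \approx 2.5$)
$v{\left(E \right)} = 7 + \frac{\sqrt{2} \sqrt{E}}{8}$ ($v{\left(E \right)} = 7 + \frac{\sqrt{E + E}}{8} = 7 + \frac{\sqrt{2 E}}{8} = 7 + \frac{\sqrt{2} \sqrt{E}}{8}$)
$O = 45 + \frac{5 \sqrt{5}}{8}$ ($O = \left(\left(7 + \frac{\sqrt{2} \sqrt{\frac{5}{2}}}{8}\right) + 2\right) 5 = \left(\left(7 + \frac{\sqrt{2} \frac{\sqrt{10}}{2}}{8}\right) + 2\right) 5 = \left(\left(7 + \frac{\sqrt{5}}{8}\right) + 2\right) 5 = \left(9 + \frac{\sqrt{5}}{8}\right) 5 = 45 + \frac{5 \sqrt{5}}{8} \approx 46.398$)
$O + 10 j{\left(0,5 \right)} = \left(45 + \frac{5 \sqrt{5}}{8}\right) + 10 \left(0 + 5\right) = \left(45 + \frac{5 \sqrt{5}}{8}\right) + 10 \cdot 5 = \left(45 + \frac{5 \sqrt{5}}{8}\right) + 50 = 95 + \frac{5 \sqrt{5}}{8}$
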